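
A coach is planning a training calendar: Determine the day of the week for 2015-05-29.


Date: 2015-05-29
January 1, 2015 is a Thursday
Day of year: 149
Offset from Jan 1: 148 days
148 mod 7 = 1
Result: Friday

Friday


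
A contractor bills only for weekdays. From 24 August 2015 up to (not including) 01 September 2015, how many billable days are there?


Start: 2015-08-24 (Monday)
End (exclusive): 2015-09-01 (Tuesday)
Total calendar days: 8
Full weeks: 8 // 7 = 1 -> 5 weekdays
Remaining 1 days starting on Monday:
  Mon(w) -> 1 weekdays
Total business days: 5 + 1 = 6

6


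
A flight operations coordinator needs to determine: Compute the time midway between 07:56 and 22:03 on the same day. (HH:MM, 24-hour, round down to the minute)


Start time: 07:56 = 476 minutes from midnight
End time: 22:03 = 1323 minutes from midnight
Sum: 476 + 1323 = 1799
Midpoint: 1799 / 2 = 899 minutes
Convert: 899 / 60 = 14 hours, 59 minutes
Result: 14:59

14:59


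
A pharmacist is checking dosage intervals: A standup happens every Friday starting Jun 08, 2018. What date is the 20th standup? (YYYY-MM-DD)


First occurrence: 2018-06-08 (occurrence 1)
Each occurrence is 7 days after the previous.
Occurrence 20 is 19 weeks after the first.
19 weeks = 133 days
2018-06-08 + 133 days = 2018-10-19

2018-10-19


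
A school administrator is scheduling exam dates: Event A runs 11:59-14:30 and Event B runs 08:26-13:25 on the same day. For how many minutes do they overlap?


Interval A: [719, 870] minutes from midnight
Interval B: [506, 805] minutes from midnight
Overlap start = max(719, 506) = 719
Overlap end = min(870, 805) = 805
Overlap = 805 - 719 = 86 minutes

86


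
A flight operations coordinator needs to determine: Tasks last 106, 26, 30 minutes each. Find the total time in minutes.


Durations: 106, 26, 30
Running sum: 106
+ 26 = 132
+ 30 = 162
Total duration: 162 minutes
That is 2 hours and 42 minutes

162


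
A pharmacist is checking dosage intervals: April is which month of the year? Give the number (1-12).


Calendar month order:
3. March
4. April <--
5. May
April is month number 4

4


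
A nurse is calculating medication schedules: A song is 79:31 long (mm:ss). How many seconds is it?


Minutes: 79
Extra seconds: 31
Seconds per minute: 60
Minutes to seconds: 79 x 60 = 4740
Total: 4740 + 31 = 4771

4771


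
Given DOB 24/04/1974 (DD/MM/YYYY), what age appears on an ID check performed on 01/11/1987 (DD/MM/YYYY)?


Birth: 1974-04-24
Reference: 1987-11-01
Year difference: 1987 - 1974 = 13
Has birthday (04-24) occurred by 11-01? Yes
Age in full years: 13

13


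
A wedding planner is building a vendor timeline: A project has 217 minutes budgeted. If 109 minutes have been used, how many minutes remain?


Total budget: 217 minutes
Time used: 109 minutes
Remaining: 217 - 109 = 108 minutes
Percent used: 50.2%
Percent remaining: 49.8%

108


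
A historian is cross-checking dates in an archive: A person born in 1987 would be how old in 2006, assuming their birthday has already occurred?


Birth year: 1987
Current year: 2006
Age = current year - birth year
Age = 2006 - 1987 = 19

19


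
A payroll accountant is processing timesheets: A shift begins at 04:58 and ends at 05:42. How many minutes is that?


Start time: 04:58 = 298 minutes from midnight
End time: 05:42 = 342 minutes from midnight
Difference: 342 - 298 = 44 minutes
That is 0 hours and 44 minutes

44


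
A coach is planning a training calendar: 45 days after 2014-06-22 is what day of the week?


Start: 2014-06-22 (Sunday)
Step 1 - find target date: add 45 days
  2014-06-22 + 45 days = 2014-08-06
Step 2 - day of week:
  45 mod 7 = 3
  Sunday + 3 days -> Wednesday
Result: Wednesday (2014-08-06)

Wednesday


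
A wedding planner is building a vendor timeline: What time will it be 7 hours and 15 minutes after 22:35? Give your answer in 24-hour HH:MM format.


Start time: 22:35
Adding: 7 hours 15 minutes
Minutes: 35 + 15 = 50
Hours: 22 + 7 + 0 = 29
Hour wraparound: 29 mod 24 = 5
Result: 05:50

05:50


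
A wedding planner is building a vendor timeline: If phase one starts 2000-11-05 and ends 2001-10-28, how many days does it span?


Start date: 2000-11-05
End date: 2001-10-28
Nov 2000: +26 days
Dec 2000: +31 days
Jan 2001: +31 days
... (9 more months)
Total: 357 days

357


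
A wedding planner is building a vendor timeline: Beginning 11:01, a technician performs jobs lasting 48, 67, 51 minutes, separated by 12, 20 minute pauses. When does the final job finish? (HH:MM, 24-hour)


Start: 11:01 = 661 min from midnight
  after task 1 (48 min): 11:49
  after break (12 min): 12:01
  after task 2 (67 min): 13:08
  after break (20 min): 13:28
  after task 3 (51 min): 14:19
Total elapsed: 198 minutes
End time: 14:19

14:19


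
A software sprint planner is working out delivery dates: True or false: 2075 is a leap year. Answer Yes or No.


Year: 2075
Divisible by 4? 2075 / 4 = 518.75 -> No
Not divisible by 4, so NOT a leap year

No


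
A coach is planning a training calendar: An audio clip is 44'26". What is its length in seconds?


Minutes: 44
Seconds: 26
Convert minutes to seconds: 44 x 60 = 2640
Add remaining seconds: 2640 + 26 = 2666

2666


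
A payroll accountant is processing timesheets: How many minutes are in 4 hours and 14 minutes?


Hours: 4
Extra minutes: 14
Minutes per hour: 60
Hours to minutes: 4 x 60 = 240
Total: 240 + 14 = 254

254


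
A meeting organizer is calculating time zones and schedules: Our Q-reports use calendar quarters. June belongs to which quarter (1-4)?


Month: June (month 6)
Q1: January-March (months 1-3)
Q2: April-June (months 4-6)
Q3: July-September (months 7-9)
Q4: October-December (months 10-12)
Month 6 falls in Q2

2


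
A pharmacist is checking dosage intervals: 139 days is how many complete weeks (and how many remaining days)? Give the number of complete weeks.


Total days: 139
Days per week: 7
Division: 139 / 7 = 19 remainder 6
Complete weeks: 19
Remaining days: 6

19


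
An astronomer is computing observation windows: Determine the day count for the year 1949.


Year: 1949
Check leap year rules:
Divisible by 4? No
1949 is not a leap year
Days: 365

365


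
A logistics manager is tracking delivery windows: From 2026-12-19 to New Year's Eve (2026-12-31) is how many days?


Start: December 19, 2026
End: December 31, 2026
Days left in December: 12
Total: 12 days

12


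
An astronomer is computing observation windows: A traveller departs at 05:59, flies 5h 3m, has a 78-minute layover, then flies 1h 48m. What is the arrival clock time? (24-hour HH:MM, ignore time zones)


Depart: 05:59
Leg 1: +303 min -> 11:02
Layover: +78 min -> 12:20
Leg 2: +108 min -> 14:08
Total travel: 489 minutes = 8h 9m
Arrival: 14:08

14:08


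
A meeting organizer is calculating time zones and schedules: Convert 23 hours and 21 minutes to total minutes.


Hours: 23
Minutes: 21
Convert hours to minutes: 23 x 60 = 1380
Add remaining minutes: 1380 + 21 = 1401

1401


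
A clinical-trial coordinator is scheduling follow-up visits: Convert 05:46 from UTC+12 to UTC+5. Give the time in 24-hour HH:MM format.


Local time: 05:46 at UTC+12 (offset 12h)
Target zone: UTC+5 (offset 5h)
Difference: 5 - (12) = -7 hours
Calculation: 5 + (-7) = -2
Wraparound: (-2) mod 24 = 22
Result: 22:46

22:46


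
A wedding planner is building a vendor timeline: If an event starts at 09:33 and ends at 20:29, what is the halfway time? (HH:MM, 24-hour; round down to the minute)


Start time: 09:33 = 573 minutes from midnight
End time: 20:29 = 1229 minutes from midnight
Sum: 573 + 1229 = 1802
Midpoint: 1802 / 2 = 901 minutes
Convert: 901 / 60 = 15 hours, 1 minutes
Result: 15:01

15:01


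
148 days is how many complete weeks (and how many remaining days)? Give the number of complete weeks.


Total days: 148
Days per week: 7
Division: 148 / 7 = 21 remainder 1
Complete weeks: 21
Remaining days: 1

21


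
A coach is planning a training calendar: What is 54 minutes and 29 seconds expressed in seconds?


Minutes: 54
Extra seconds: 29
Seconds per minute: 60
Minutes to seconds: 54 x 60 = 3240
Total: 3240 + 29 = 3269

3269


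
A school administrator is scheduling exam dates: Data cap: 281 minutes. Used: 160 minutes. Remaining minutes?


Total budget: 281 minutes
Time used: 160 minutes
Remaining: 281 - 160 = 121 minutes
Percent used: 56.9%
Percent remaining: 43.1%

121


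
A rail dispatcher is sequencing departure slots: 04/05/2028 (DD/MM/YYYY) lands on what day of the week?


Date: 2028-05-04
January 1, 2028 is a Saturday
Day of year: 125
Offset from Jan 1: 124 days
124 mod 7 = 5
Result: Thursday

Thursday


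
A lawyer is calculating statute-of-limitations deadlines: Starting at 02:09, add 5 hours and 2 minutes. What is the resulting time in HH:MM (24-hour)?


Start time: 02:09
Adding: 5 hours 2 minutes
Minutes: 9 + 2 = 11
Hours: 2 + 5 + 0 = 7
Result: 07:11

07:11


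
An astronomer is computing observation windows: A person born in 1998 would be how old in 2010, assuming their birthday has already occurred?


Birth year: 1998
Current year: 2010
Age = current year - birth year
Age = 2010 - 1998 = 12

12


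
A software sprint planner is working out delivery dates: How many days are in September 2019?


Month: September
Year: 2019
September is a 30-day month
Total: 30 days

30


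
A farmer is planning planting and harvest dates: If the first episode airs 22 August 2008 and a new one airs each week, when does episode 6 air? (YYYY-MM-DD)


First occurrence: 2008-08-22 (occurrence 1)
Each occurrence is 7 days after the previous.
Occurrence 6 is 5 weeks after the first.
5 weeks = 35 days
2008-08-22 + 35 days = 2008-09-26

2008-09-26


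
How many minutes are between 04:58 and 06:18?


Start time: 04:58 = 298 minutes from midnight
End time: 06:18 = 378 minutes from midnight
Difference: 378 - 298 = 80 minutes
That is 1 hours and 20 minutes

80


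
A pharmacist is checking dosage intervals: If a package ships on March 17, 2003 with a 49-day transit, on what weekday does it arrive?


Start: 2003-03-17 (Monday)
Step 1 - find target date: add 49 days
  2003-03-17 + 49 days = 2003-05-05
Step 2 - day of week:
  49 mod 7 = 0
  Monday + 0 days -> Monday
Result: Monday (2003-05-05)

Monday


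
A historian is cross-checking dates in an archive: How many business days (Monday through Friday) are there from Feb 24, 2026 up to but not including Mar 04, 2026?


Start: 2026-02-24 (Tuesday)
End (exclusive): 2026-03-04 (Wednesday)
Total calendar days: 8
Full weeks: 8 // 7 = 1 -> 5 weekdays
Remaining 1 days starting on Tuesday:
  Tue(w) -> 1 weekdays
Total business days: 5 + 1 = 6

6


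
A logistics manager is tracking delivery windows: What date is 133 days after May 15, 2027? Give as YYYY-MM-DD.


Start: 2027-05-15
Adding 133 days
Days remaining in May: 16
After May: 117 days still to add
June 2027: 30 days, 87 remaining
July 2027: 31 days, 56 remaining
August 2027: 31 days, 25 remaining
September 2027 has 30 days, need 25
Result: 2027-09-25

2027-09-25


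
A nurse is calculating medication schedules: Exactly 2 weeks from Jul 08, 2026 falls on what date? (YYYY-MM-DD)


Start: 2026-07-08
Weeks to add: 2
Convert to days: 2 x 7 = 14 days
Add 14 days to 2026-07-08
Result: 2026-07-22

2026-07-22


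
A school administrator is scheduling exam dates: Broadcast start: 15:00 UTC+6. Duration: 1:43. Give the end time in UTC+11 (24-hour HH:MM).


Start: 15:00 in UTC+6
Step 1 - add duration:
  minutes: 0 + 43 = 43
  hours: 15 + 1 + 0 = 16
  end in UTC+6: 16:43
Step 2 - convert UTC+6 -> UTC+11:
  offset difference: 11 - (6) = 5 hours
  16 + (5) = 21 -> mod 24 = 21
Result: 21:43 in UTC+11

21:43


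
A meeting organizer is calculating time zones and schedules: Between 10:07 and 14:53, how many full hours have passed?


Start: 10:07
End: 14:53
Hour difference: 14 - 10 = 4 hours
Minute difference: 53 - 7 = 46 minutes
Total minutes: 286
Complete hours: 286 / 60 = 4 (remainder 46)

4


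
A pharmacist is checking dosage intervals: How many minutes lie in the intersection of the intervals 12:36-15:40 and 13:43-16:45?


Interval A: [756, 940] minutes from midnight
Interval B: [823, 1005] minutes from midnight
Overlap start = max(756, 823) = 823
Overlap end = min(940, 1005) = 940
Overlap = 940 - 823 = 117 minutes

117


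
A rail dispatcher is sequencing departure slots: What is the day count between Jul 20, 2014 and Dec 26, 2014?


Start date: 2014-07-20
End date: 2014-12-26
Jul 2014: +12 days
Aug 2014: +31 days
Sep 2014: +30 days
... (3 more months)
Total: 159 days

159


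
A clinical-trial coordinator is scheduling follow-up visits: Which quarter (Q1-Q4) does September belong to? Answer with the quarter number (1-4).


Month: September (month 9)
Q1: January-March (months 1-3)
Q2: April-June (months 4-6)
Q3: July-September (months 7-9)
Q4: October-December (months 10-12)
Month 9 falls in Q3

3


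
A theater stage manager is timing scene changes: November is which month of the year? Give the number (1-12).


Calendar month order:
10. October
11. November <--
12. December
November is month number 11

11


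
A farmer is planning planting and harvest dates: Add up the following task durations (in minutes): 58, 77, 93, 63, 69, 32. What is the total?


Durations: 58, 77, 93, 63, 69, 32
Running sum: 58
+ 77 = 135
+ 93 = 228
+ 63 = 291
+ 69 = 360
+ 32 = 392
Total duration: 392 minutes
That is 6 hours and 32 minutes

392


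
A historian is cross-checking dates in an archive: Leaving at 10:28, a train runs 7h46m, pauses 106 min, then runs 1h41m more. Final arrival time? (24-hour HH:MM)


Depart: 10:28
Leg 1: +466 min -> 18:14
Layover: +106 min -> 20:00
Leg 2: +101 min -> 21:41
Total travel: 673 minutes = 11h 13m
Arrival: 21:41

21:41


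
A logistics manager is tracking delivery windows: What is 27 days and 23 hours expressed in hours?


Days: 27
Extra hours: 23
Hours per day: 24
Days to hours: 27 x 24 = 648
Total: 648 + 23 = 671

671


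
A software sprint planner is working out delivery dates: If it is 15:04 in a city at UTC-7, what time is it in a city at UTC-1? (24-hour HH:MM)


Local time: 15:04 at UTC-7 (offset -7h)
Target zone: UTC-1 (offset -1h)
Difference: -1 - (-7) = 6 hours
Calculation: 15 + (6) = 21
Result: 21:04

21:04


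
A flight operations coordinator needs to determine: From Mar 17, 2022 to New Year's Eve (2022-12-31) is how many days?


Start: March 17, 2022
End: December 31, 2022
Days left in March: 14
April: 30
May: 31
June: 30
July: 31
... plus remaining months
Sum of remaining months: 275
Total: 14 + 275 = 289

289


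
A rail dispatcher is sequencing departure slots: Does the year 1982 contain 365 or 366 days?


Year: 1982
Check leap year rules:
Divisible by 4? No
1982 is not a leap year
Days: 365

365


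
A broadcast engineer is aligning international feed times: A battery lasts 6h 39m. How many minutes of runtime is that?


Hours: 6
Extra minutes: 39
Minutes per hour: 60
Hours to minutes: 6 x 60 = 360
Total: 360 + 39 = 399

399


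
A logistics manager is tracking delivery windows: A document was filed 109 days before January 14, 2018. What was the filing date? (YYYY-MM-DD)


Start: 2018-01-14
Subtracting 109 days
Days already passed in January: 14
After going back through January: 95 more days to subtract
December 2017: 31 days, 64 remaining
November 2017: 30 days, 34 remaining
October 2017: 31 days, 3 remaining
September 2017 has 30 days, need 3
Result: 2017-09-27

2017-09-27


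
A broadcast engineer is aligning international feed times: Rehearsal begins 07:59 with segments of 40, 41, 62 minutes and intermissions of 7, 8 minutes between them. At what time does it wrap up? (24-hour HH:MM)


Start: 07:59 = 479 min from midnight
  after task 1 (40 min): 08:39
  after break (7 min): 08:46
  after task 2 (41 min): 09:27
  after break (8 min): 09:35
  after task 3 (62 min): 10:37
Total elapsed: 158 minutes
End time: 10:37

10:37


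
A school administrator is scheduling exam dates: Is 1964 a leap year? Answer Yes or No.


Year: 1964
Divisible by 4? 1964 / 4 = 491.0 -> Yes
Divisible by 100? 1964 / 100 = 19.64 -> No
Divisible by 4 but not 100, so it IS a leap year

Yes


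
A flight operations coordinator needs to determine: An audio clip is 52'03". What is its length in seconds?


Minutes: 52
Seconds: 3
Convert minutes to seconds: 52 x 60 = 3120
Add remaining seconds: 3120 + 3 = 3123

3123


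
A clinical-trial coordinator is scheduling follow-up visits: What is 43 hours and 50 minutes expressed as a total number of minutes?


Hours: 43
Minutes: 50
Convert hours to minutes: 43 x 60 = 2580
Add remaining minutes: 2580 + 50 = 2630

2630


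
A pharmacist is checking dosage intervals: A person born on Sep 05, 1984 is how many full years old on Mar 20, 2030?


Birth: 1984-09-05
Reference: 2030-03-20
Year difference: 2030 - 1984 = 46
Has birthday (09-05) occurred by 03-20? No
Birthday not yet reached this year -> subtract 1
Age in full years: 45

45


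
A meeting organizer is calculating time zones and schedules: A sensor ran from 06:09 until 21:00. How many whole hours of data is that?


Start: 06:09
End: 21:00
Hour difference: 21 - 6 = 15 hours
Minute difference: 0 - 9 = -9 minutes
Total minutes: 891
Complete hours: 891 / 60 = 14 (remainder 51)

14


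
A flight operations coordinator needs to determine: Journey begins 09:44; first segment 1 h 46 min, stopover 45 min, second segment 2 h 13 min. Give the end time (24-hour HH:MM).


Depart: 09:44
Leg 1: +106 min -> 11:30
Layover: +45 min -> 12:15
Leg 2: +133 min -> 14:28
Total travel: 284 minutes = 4h 44m
Arrival: 14:28

14:28


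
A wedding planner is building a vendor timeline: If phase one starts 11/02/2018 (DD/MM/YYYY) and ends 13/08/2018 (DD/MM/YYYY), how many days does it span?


Start date: 2018-02-11
End date: 2018-08-13
Feb 2018: +18 days
Mar 2018: +31 days
Apr 2018: +30 days
... (4 more months)
Total: 183 days

183


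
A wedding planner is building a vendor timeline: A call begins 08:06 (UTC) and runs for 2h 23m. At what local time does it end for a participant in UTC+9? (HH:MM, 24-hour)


Start: 08:06 in UTC
Step 1 - add duration:
  minutes: 6 + 23 = 29
  hours: 8 + 2 + 0 = 10
  end in UTC: 10:29
Step 2 - convert UTC -> UTC+9:
  offset difference: 9 - (0) = 9 hours
  10 + (9) = 19 -> mod 24 = 19
Result: 19:29 in UTC+9

19:29


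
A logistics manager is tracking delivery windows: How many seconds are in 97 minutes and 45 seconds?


Minutes: 97
Extra seconds: 45
Seconds per minute: 60
Minutes to seconds: 97 x 60 = 5820
Total: 5820 + 45 = 5865

5865


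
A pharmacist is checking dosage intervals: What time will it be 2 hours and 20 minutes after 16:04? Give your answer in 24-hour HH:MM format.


Start time: 16:04
Adding: 2 hours 20 minutes
Minutes: 4 + 20 = 24
Hours: 16 + 2 + 0 = 18
Result: 18:24

18:24


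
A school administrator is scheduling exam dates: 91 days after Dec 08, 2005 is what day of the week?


Start: 2005-12-08 (Thursday)
Step 1 - find target date: add 91 days
  2005-12-08 + 91 days = 2006-03-09
Step 2 - day of week:
  91 mod 7 = 0
  Thursday + 0 days -> Thursday
Result: Thursday (2006-03-09)

Thursday


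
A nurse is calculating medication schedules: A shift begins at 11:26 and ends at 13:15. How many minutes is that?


Start time: 11:26 = 686 minutes from midnight
End time: 13:15 = 795 minutes from midnight
Difference: 795 - 686 = 109 minutes
That is 1 hours and 49 minutes

109


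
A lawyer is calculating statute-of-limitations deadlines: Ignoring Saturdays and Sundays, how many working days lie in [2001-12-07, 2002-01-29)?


Start: 2001-12-07 (Friday)
End (exclusive): 2002-01-29 (Tuesday)
Total calendar days: 53
Full weeks: 53 // 7 = 7 -> 35 weekdays
Remaining 4 days starting on Friday:
  Fri(w), Sat(-), Sun(-), Mon(w) -> 2 weekdays
Total business days: 35 + 2 = 37

37


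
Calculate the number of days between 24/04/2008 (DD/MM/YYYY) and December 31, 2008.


Start: April 24, 2008
End: December 31, 2008
Days left in April: 6
May: 31
June: 30
July: 31
August: 31
... plus remaining months
Sum of remaining months: 245
Total: 6 + 245 = 251

251


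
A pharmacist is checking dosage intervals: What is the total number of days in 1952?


Year: 1952
Check leap year rules:
Divisible by 4? Yes
Divisible by 100? No
1952 is a leap year
Days: 366

366


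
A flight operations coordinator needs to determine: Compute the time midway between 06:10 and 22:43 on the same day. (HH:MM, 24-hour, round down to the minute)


Start time: 06:10 = 370 minutes from midnight
End time: 22:43 = 1363 minutes from midnight
Sum: 370 + 1363 = 1733
Midpoint: 1733 / 2 = 866 minutes
Convert: 866 / 60 = 14 hours, 26 minutes
Result: 14:26

14:26


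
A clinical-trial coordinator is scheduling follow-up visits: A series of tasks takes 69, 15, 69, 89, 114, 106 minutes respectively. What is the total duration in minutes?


Durations: 69, 15, 69, 89, 114, 106
Running sum: 69
+ 15 = 84
+ 69 = 153
+ 89 = 242
+ 114 = 356
+ 106 = 462
Total duration: 462 minutes
That is 7 hours and 42 minutes

462


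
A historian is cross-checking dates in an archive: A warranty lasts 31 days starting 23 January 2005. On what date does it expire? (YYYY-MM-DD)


Start: 2005-01-23
Adding 31 days
Days remaining in January: 8
After January: 23 days still to add
February 2005 has 28 days, need 23
Result: 2005-02-23

2005-02-23


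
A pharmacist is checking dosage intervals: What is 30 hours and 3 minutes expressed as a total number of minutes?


Hours: 30
Minutes: 3
Convert hours to minutes: 30 x 60 = 1800
Add remaining minutes: 1800 + 3 = 1803

1803


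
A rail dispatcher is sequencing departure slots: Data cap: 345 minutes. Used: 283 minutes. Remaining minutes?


Total budget: 345 minutes
Time used: 283 minutes
Remaining: 345 - 283 = 62 minutes
Percent used: 82.0%
Percent remaining: 18.0%

62


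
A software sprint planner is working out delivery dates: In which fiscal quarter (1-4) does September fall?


Month: September (month 9)
Q1: January-March (months 1-3)
Q2: April-June (months 4-6)
Q3: July-September (months 7-9)
Q4: October-December (months 10-12)
Month 9 falls in Q3

3


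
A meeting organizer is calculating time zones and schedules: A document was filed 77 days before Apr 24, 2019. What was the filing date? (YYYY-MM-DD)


Start: 2019-04-24
Subtracting 77 days
Days already passed in April: 24
After going back through April: 53 more days to subtract
March 2019: 31 days, 22 remaining
February 2019 has 28 days, need 22
Result: 2019-02-06

2019-02-06


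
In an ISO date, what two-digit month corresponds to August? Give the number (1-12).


Calendar month order:
7. July
8. August <--
9. September
August is month number 8

8


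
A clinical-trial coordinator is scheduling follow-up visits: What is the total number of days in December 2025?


Month: December
Year: 2025
December is a 31-day month
Total: 31 days

31


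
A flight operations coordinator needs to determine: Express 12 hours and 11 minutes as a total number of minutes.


Hours: 12
Extra minutes: 11
Minutes per hour: 60
Hours to minutes: 12 x 60 = 720
Total: 720 + 11 = 731

731


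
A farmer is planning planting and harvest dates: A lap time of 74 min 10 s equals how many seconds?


Minutes: 74
Seconds: 10
Convert minutes to seconds: 74 x 60 = 4440
Add remaining seconds: 4440 + 10 = 4450

4450


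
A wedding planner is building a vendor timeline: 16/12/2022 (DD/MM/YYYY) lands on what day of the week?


Date: 2022-12-16
January 1, 2022 is a Saturday
Day of year: 350
Offset from Jan 1: 349 days
349 mod 7 = 6
Result: Friday

Friday


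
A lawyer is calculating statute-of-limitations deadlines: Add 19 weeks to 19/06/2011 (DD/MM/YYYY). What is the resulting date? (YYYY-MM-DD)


Start: 2011-06-19
Weeks to add: 19
Convert to days: 19 x 7 = 133 days
Add 133 days to 2011-06-19
Result: 2011-10-30

2011-10-30


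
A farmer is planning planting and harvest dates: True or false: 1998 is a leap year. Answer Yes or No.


Year: 1998
Divisible by 4? 1998 / 4 = 499.5 -> No
Not divisible by 4, so NOT a leap year

No


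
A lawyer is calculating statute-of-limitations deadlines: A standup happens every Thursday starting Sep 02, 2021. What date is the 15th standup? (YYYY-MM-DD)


First occurrence: 2021-09-02 (occurrence 1)
Each occurrence is 7 days after the previous.
Occurrence 15 is 14 weeks after the first.
14 weeks = 98 days
2021-09-02 + 98 days = 2021-12-09

2021-12-09


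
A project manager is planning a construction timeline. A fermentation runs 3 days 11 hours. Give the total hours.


Days: 3
Extra hours: 11
Hours per day: 24
Days to hours: 3 x 24 = 72
Total: 72 + 11 = 83

83


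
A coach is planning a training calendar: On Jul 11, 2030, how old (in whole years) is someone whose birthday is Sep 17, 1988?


Birth: 1988-09-17
Reference: 2030-07-11
Year difference: 2030 - 1988 = 42
Has birthday (09-17) occurred by 07-11? No
Birthday not yet reached this year -> subtract 1
Age in full years: 41

41


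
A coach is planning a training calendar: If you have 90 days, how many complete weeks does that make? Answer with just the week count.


Total days: 90
Days per week: 7
Division: 90 / 7 = 12 remainder 6
Complete weeks: 12
Remaining days: 6

12


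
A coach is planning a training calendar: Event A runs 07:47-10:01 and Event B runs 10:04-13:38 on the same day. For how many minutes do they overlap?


Interval A: [467, 601] minutes from midnight
Interval B: [604, 818] minutes from midnight
Overlap start = max(467, 604) = 604
Overlap end = min(601, 818) = 601
End <= start, so the intervals do not overlap: 0 minutes

0


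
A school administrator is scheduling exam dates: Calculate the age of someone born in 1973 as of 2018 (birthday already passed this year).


Birth year: 1973
Current year: 2018
Age = current year - birth year
Age = 2018 - 1973 = 45

45


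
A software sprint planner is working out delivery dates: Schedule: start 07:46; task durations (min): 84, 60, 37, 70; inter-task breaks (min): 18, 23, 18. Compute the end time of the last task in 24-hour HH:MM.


Start: 07:46 = 466 min from midnight
  after task 1 (84 min): 09:10
  after break (18 min): 09:28
  after task 2 (60 min): 10:28
  after break (23 min): 10:51
  after task 3 (37 min): 11:28
  after break (18 min): 11:46
  after task 4 (70 min): 12:56
Total elapsed: 310 minutes
End time: 12:56

12:56


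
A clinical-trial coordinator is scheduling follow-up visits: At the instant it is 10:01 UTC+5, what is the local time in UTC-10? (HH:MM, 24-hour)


Local time: 10:01 at UTC+5 (offset 5h)
Target zone: UTC-10 (offset -10h)
Difference: -10 - (5) = -15 hours
Calculation: 10 + (-15) = -5
Wraparound: (-5) mod 24 = 19
Result: 19:01

19:01


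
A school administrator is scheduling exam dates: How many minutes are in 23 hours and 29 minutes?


Hours: 23
Extra minutes: 29
Minutes per hour: 60
Hours to minutes: 23 x 60 = 1380
Total: 1380 + 29 = 1409

1409


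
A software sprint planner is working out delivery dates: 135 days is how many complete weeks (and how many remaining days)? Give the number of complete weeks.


Total days: 135
Days per week: 7
Division: 135 / 7 = 19 remainder 2
Complete weeks: 19
Remaining days: 2

19


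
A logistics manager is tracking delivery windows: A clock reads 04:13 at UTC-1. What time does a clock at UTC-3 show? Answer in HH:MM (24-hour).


Local time: 04:13 at UTC-1 (offset -1h)
Target zone: UTC-3 (offset -3h)
Difference: -3 - (-1) = -2 hours
Calculation: 4 + (-2) = 2
Result: 02:13

02:13


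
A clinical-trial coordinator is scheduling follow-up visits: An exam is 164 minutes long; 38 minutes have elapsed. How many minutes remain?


Total budget: 164 minutes
Time used: 38 minutes
Remaining: 164 - 38 = 126 minutes
Percent used: 23.2%
Percent remaining: 76.8%

126


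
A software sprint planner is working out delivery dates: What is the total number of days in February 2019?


Month: February
Year: 2019
2019 is not a leap year
February has 28 days
Total: 28 days

28


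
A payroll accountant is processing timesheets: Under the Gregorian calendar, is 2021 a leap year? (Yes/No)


Year: 2021
Divisible by 4? 2021 / 4 = 505.25 -> No
Not divisible by 4, so NOT a leap year

No


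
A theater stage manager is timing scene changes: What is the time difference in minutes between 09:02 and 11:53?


Start time: 09:02 = 542 minutes from midnight
End time: 11:53 = 713 minutes from midnight
Difference: 713 - 542 = 171 minutes
That is 2 hours and 51 minutes

171


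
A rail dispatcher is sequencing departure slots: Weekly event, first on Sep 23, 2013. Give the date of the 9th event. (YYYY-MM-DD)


First occurrence: 2013-09-23 (occurrence 1)
Each occurrence is 7 days after the previous.
Occurrence 9 is 8 weeks after the first.
8 weeks = 56 days
2013-09-23 + 56 days = 2013-11-18

2013-11-18


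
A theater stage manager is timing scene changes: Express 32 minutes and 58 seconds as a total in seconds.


Minutes: 32
Seconds: 58
Convert minutes to seconds: 32 x 60 = 1920
Add remaining seconds: 1920 + 58 = 1978

1978


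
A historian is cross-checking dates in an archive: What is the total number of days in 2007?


Year: 2007
Check leap year rules:
Divisible by 4? No
2007 is not a leap year
Days: 365

365


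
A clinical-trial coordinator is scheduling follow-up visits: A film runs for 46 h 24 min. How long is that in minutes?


Hours: 46
Minutes: 24
Convert hours to minutes: 46 x 60 = 2760
Add remaining minutes: 2760 + 24 = 2784

2784


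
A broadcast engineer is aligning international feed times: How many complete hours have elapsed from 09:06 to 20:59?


Start: 09:06
End: 20:59
Hour difference: 20 - 9 = 11 hours
Minute difference: 59 - 6 = 53 minutes
Total minutes: 713
Complete hours: 713 / 60 = 11 (remainder 53)

11


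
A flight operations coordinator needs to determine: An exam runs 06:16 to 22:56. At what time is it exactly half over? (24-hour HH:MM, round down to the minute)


Start time: 06:16 = 376 minutes from midnight
End time: 22:56 = 1376 minutes from midnight
Sum: 376 + 1376 = 1752
Midpoint: 1752 / 2 = 876 minutes
Convert: 876 / 60 = 14 hours, 36 minutes
Result: 14:36

14:36


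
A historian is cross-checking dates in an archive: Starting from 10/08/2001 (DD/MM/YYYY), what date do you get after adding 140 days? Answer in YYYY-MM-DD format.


Start: 2001-08-10
Adding 140 days
Days remaining in August: 21
After August: 119 days still to add
September 2001: 30 days, 89 remaining
October 2001: 31 days, 58 remaining
November 2001: 30 days, 28 remaining
December 2001 has 31 days, need 28
Result: 2001-12-28

2001-12-28


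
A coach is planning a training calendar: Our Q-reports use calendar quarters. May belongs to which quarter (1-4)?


Month: May (month 5)
Q1: January-March (months 1-3)
Q2: April-June (months 4-6)
Q3: July-September (months 7-9)
Q4: October-December (months 10-12)
Month 5 falls in Q2

2


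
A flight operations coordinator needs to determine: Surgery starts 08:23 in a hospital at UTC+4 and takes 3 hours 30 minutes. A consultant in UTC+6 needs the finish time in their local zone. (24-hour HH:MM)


Start: 08:23 in UTC+4
Step 1 - add duration:
  minutes: 23 + 30 = 53
  hours: 8 + 3 + 0 = 11
  end in UTC+4: 11:53
Step 2 - convert UTC+4 -> UTC+6:
  offset difference: 6 - (4) = 2 hours
  11 + (2) = 13 -> mod 24 = 13
Result: 13:53 in UTC+6

13:53


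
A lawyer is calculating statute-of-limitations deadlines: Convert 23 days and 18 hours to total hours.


Days: 23
Extra hours: 18
Hours per day: 24
Days to hours: 23 x 24 = 552
Total: 552 + 18 = 570

570


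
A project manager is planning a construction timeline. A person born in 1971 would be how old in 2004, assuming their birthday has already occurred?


Birth year: 1971
Current year: 2004
Age = current year - birth year
Age = 2004 - 1971 = 33

33


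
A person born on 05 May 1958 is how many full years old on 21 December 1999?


Birth: 1958-05-05
Reference: 1999-12-21
Year difference: 1999 - 1958 = 41
Has birthday (05-05) occurred by 12-21? Yes
Age in full years: 41

41


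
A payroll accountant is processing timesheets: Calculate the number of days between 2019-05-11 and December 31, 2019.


Start: May 11, 2019
End: December 31, 2019
Days left in May: 20
June: 30
July: 31
August: 31
September: 30
... plus remaining months
Sum of remaining months: 214
Total: 20 + 214 = 234

234


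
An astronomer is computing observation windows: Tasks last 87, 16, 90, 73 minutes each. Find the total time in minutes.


Durations: 87, 16, 90, 73
Running sum: 87
+ 16 = 103
+ 90 = 193
+ 73 = 266
Total duration: 266 minutes
That is 4 hours and 26 minutes

266


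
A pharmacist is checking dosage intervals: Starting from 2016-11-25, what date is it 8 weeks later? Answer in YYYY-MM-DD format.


Start: 2016-11-25
Weeks to add: 8
Convert to days: 8 x 7 = 56 days
Add 56 days to 2016-11-25
Result: 2017-01-20

2017-01-20


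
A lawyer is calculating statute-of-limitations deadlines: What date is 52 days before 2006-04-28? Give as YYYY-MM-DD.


Start: 2006-04-28
Subtracting 52 days
Days already passed in April: 28
After going back through April: 24 more days to subtract
March 2006 has 31 days, need 24
Result: 2006-03-07

2006-03-07


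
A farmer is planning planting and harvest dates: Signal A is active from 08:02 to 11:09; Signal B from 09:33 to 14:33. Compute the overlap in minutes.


Interval A: [482, 669] minutes from midnight
Interval B: [573, 873] minutes from midnight
Overlap start = max(482, 573) = 573
Overlap end = min(669, 873) = 669
Overlap = 669 - 573 = 96 minutes

96


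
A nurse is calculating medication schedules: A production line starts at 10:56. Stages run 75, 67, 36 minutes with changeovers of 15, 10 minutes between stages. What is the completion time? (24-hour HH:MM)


Start: 10:56 = 656 min from midnight
  after task 1 (75 min): 12:11
  after break (15 min): 12:26
  after task 2 (67 min): 13:33
  after break (10 min): 13:43
  after task 3 (36 min): 14:19
Total elapsed: 203 minutes
End time: 14:19

14:19


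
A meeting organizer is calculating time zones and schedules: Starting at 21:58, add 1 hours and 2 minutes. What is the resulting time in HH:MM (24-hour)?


Start time: 21:58
Adding: 1 hours 2 minutes
Minutes: 58 + 2 = 60
Minute overflow: 60 >= 60, so carry 1 hour, minutes = 0
Hours: 21 + 1 + 1 = 23
Result: 23:00

23:00


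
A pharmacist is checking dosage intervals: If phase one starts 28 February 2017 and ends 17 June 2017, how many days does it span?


Start date: 2017-02-28
End date: 2017-06-17
Feb 2017: +1 days
Mar 2017: +31 days
Apr 2017: +30 days
May 2017: +31 days
Jun 2017: +16 days
Total: 109 days

109


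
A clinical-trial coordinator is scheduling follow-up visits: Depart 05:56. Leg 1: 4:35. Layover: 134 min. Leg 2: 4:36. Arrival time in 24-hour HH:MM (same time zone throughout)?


Depart: 05:56
Leg 1: +275 min -> 10:31
Layover: +134 min -> 12:45
Leg 2: +276 min -> 17:21
Total travel: 685 minutes = 11h 25m
Arrival: 17:21

17:21


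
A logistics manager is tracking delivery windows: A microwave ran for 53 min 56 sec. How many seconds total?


Minutes: 53
Extra seconds: 56
Seconds per minute: 60
Minutes to seconds: 53 x 60 = 3180
Total: 3180 + 56 = 3236

3236


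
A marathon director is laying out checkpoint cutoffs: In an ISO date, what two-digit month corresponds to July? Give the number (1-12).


Calendar month order:
6. June
7. July <--
8. August
July is month number 7

7


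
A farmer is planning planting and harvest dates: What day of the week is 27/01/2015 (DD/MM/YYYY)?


Date: 2015-01-27
January 1, 2015 is a Thursday
Day of year: 27
Offset from Jan 1: 26 days
26 mod 7 = 5
Result: Tuesday

Tuesday


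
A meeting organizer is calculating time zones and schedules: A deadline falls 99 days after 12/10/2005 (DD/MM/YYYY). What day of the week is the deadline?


Start: 2005-10-12 (Wednesday)
Step 1 - find target date: add 99 days
  2005-10-12 + 99 days = 2006-01-19
Step 2 - day of week:
  99 mod 7 = 1
  Wednesday + 1 days -> Thursday
Result: Thursday (2006-01-19)

Thursday


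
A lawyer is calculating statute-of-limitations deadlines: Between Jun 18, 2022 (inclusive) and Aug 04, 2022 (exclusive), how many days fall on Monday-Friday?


Start: 2022-06-18 (Saturday)
End (exclusive): 2022-08-04 (Thursday)
Total calendar days: 47
Full weeks: 47 // 7 = 6 -> 30 weekdays
Remaining 5 days starting on Saturday:
  Sat(-), Sun(-), Mon(w), Tue(w), Wed(w) -> 3 weekdays
Total business days: 30 + 3 = 33

33


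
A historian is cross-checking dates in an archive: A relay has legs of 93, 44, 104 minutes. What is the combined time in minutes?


Durations: 93, 44, 104
Running sum: 93
+ 44 = 137
+ 104 = 241
Total duration: 241 minutes
That is 4 hours and 1 minutes

241


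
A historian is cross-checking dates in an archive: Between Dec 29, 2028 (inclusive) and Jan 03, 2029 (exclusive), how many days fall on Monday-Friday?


Start: 2028-12-29 (Friday)
End (exclusive): 2029-01-03 (Wednesday)
Total calendar days: 5
Full weeks: 5 // 7 = 0 -> 0 weekdays
Remaining 5 days starting on Friday:
  Fri(w), Sat(-), Sun(-), Mon(w), Tue(w) -> 3 weekdays
Total business days: 0 + 3 = 3

3


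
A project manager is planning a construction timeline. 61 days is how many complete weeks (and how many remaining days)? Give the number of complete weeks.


Total days: 61
Days per week: 7
Division: 61 / 7 = 8 remainder 5
Complete weeks: 8
Remaining days: 5

8


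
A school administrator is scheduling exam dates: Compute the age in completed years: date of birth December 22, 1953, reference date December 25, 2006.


Birth: 1953-12-22
Reference: 2006-12-25
Year difference: 2006 - 1953 = 53
Has birthday (12-22) occurred by 12-25? Yes
Age in full years: 53

53


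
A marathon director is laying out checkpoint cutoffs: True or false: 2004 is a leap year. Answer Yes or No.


Year: 2004
Divisible by 4? 2004 / 4 = 501.0 -> Yes
Divisible by 100? 2004 / 100 = 20.04 -> No
Divisible by 4 but not 100, so it IS a leap year

Yes


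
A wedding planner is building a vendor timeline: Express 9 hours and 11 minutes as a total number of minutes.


Hours: 9
Extra minutes: 11
Minutes per hour: 60
Hours to minutes: 9 x 60 = 540
Total: 540 + 11 = 551

551


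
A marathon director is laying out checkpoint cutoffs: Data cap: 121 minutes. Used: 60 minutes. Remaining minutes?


Total budget: 121 minutes
Time used: 60 minutes
Remaining: 121 - 60 = 61 minutes
Percent used: 49.6%
Percent remaining: 50.4%

61


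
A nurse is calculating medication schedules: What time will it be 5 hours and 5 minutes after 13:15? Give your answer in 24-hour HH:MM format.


Start time: 13:15
Adding: 5 hours 5 minutes
Minutes: 15 + 5 = 20
Hours: 13 + 5 + 0 = 18
Result: 18:20

18:20


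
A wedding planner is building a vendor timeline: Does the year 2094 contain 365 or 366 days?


Year: 2094
Check leap year rules:
Divisible by 4? No
2094 is not a leap year
Days: 365

365


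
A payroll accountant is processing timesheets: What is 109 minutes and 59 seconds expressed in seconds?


Minutes: 109
Extra seconds: 59
Seconds per minute: 60
Minutes to seconds: 109 x 60 = 6540
Total: 6540 + 59 = 6599

6599


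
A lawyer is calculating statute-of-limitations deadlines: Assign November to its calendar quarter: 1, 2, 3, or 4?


Month: November (month 11)
Q1: January-March (months 1-3)
Q2: April-June (months 4-6)
Q3: July-September (months 7-9)
Q4: October-December (months 10-12)
Month 11 falls in Q4

4
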